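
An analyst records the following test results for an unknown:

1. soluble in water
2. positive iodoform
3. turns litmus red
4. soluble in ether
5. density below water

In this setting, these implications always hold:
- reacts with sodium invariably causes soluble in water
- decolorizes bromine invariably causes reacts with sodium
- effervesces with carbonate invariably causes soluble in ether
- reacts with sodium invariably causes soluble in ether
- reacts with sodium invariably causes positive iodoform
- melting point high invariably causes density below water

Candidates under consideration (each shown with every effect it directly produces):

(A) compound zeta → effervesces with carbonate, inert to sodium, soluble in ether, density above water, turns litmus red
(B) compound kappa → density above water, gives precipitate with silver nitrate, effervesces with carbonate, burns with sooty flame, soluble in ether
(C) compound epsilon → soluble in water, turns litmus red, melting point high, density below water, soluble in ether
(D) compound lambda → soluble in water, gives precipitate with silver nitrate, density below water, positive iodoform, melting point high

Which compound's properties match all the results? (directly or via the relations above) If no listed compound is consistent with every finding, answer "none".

Per-candidate check:
(A) compound zeta — soluble in water miss; positive iodoform miss; turns litmus red match; soluble in ether match; density below water miss
(B) compound kappa — soluble in water miss; positive iodoform miss; turns litmus red miss; soluble in ether match; density below water miss
(C) compound epsilon — does not account for positive iodoform
(D) compound lambda — does not account for turns litmus red, soluble in ether
None of the listed candidates fits everything.

none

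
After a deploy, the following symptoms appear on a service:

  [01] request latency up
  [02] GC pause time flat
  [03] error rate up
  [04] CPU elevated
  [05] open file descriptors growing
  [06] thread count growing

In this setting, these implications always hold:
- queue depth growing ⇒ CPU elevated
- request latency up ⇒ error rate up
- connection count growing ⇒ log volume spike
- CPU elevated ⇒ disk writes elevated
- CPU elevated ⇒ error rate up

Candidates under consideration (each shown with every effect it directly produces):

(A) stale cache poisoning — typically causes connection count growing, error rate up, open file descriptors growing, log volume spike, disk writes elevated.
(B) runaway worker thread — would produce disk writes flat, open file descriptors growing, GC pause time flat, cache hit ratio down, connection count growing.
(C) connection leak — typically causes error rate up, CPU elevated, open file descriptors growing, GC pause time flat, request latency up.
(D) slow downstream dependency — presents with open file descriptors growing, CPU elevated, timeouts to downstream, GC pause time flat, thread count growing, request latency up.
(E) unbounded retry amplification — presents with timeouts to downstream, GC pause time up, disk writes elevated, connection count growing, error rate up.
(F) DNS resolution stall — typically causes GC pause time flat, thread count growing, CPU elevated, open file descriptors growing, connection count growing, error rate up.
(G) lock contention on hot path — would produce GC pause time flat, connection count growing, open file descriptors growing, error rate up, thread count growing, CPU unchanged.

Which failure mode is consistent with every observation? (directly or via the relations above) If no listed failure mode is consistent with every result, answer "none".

D

Checking each candidate against the observations:
(A) stale cache poisoning — does not account for request latency up, GC pause time flat, CPU elevated, thread count growing
(B) runaway worker thread — does not account for request latency up, error rate up, CPU elevated, thread count growing
(C) connection leak — does not account for thread count growing
(D) slow downstream dependency — request latency up match; GC pause time flat match; error rate up match (by CPU elevated → error rate up); CPU elevated match; open file descriptors growing match; thread count growing match
(E) unbounded retry amplification — fails on request latency up, GC pause time flat, CPU elevated, open file descriptors growing, thread count growing (predicts GC pause time up, not GC pause time flat)
(F) DNS resolution stall — does not account for request latency up
(G) lock contention on hot path — request latency up miss; GC pause time flat match; error rate up match; CPU elevated miss; open file descriptors growing match; thread count growing match
(D) is the only candidate with no mismatches.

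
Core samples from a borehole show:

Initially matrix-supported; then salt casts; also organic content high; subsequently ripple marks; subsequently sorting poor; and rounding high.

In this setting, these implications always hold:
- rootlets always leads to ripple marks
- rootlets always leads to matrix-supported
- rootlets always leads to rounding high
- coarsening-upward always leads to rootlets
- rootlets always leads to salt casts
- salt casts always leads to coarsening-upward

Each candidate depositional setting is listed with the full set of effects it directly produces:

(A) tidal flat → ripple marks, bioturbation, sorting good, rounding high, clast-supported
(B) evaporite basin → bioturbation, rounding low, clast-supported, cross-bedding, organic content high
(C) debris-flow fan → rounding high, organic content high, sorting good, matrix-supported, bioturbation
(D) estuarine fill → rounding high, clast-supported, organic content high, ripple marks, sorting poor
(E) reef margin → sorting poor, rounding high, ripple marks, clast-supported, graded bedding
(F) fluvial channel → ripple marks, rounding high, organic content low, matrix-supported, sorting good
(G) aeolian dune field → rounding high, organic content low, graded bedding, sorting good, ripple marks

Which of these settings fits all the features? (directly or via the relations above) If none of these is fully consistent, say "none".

Testing each hypothesis:
(A) tidal flat — fails on matrix-supported, salt casts, organic content high, sorting poor (predicts clast-supported, not matrix-supported; predicts sorting good, not sorting poor)
(B) evaporite basin — fails on matrix-supported, salt casts, ripple marks, sorting poor, rounding high (predicts clast-supported, not matrix-supported; predicts rounding low, not rounding high)
(C) debris-flow fan — matrix-supported ✓; salt casts ✗; organic content high ✓; ripple marks ✗; sorting poor ✗; rounding high ✓
(D) estuarine fill — fails on matrix-supported, salt casts (predicts clast-supported, not matrix-supported)
(E) reef margin — matrix-supported ✗; salt casts ✗; organic content high ✗; ripple marks ✓; sorting poor ✓; rounding high ✓
(F) fluvial channel — fails on salt casts, organic content high, sorting poor (predicts organic content low, not organic content high; predicts sorting good, not sorting poor)
(G) aeolian dune field — fails on matrix-supported, salt casts, organic content high, sorting poor (predicts organic content low, not organic content high; predicts sorting good, not sorting poor)
No candidate is consistent with all observations.

none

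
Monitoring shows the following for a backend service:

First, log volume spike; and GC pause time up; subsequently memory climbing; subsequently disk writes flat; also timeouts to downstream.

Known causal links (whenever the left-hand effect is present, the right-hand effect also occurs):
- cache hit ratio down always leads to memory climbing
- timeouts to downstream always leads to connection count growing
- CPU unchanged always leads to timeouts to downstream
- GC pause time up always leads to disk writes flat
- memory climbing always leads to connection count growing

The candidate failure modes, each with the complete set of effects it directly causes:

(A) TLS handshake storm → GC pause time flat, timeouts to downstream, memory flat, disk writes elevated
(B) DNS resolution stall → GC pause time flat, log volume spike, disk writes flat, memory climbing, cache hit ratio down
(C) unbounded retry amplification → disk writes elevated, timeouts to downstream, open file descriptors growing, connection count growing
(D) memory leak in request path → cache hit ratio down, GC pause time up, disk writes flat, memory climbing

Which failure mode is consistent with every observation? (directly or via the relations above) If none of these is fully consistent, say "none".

Testing each hypothesis:
(A) TLS handshake storm — fails on log volume spike, GC pause time up, memory climbing, disk writes flat (predicts GC pause time flat, not GC pause time up; predicts memory flat, not memory climbing; predicts disk writes elevated, not disk writes flat)
(B) DNS resolution stall — fails on GC pause time up, timeouts to downstream (predicts GC pause time flat, not GC pause time up)
(C) unbounded retry amplification — log volume spike ✗; GC pause time up ✗; memory climbing ✗; disk writes flat ✗; timeouts to downstream ✓
(D) memory leak in request path — log volume spike ✗; GC pause time up ✓; memory climbing ✓; disk writes flat ✓; timeouts to downstream ✗
None of the listed candidates fits everything.

none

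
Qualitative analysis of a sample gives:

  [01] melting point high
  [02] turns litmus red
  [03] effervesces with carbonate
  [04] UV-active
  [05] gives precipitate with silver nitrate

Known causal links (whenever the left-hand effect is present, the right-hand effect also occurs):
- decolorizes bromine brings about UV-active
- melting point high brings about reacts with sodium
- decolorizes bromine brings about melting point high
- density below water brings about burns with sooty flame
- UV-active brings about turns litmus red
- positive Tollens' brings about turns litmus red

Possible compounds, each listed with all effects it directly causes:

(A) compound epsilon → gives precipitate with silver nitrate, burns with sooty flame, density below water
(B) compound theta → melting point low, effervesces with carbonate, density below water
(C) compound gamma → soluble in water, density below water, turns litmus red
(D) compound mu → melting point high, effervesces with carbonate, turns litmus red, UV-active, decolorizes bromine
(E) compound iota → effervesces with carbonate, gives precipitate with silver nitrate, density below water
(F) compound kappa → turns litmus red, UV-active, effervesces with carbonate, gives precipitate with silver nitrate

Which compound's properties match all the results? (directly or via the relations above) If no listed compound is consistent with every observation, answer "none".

none

Checking each candidate against the observations:
(A) compound epsilon — does not account for melting point high, turns litmus red, effervesces with carbonate, UV-active
(B) compound theta — fails on melting point high, turns litmus red, UV-active, gives precipitate with silver nitrate (predicts melting point low, not melting point high)
(C) compound gamma — does not account for melting point high, effervesces with carbonate, UV-active, gives precipitate with silver nitrate
(D) compound mu — melting point high yes; turns litmus red yes; effervesces with carbonate yes; UV-active yes; gives precipitate with silver nitrate NO
(E) compound iota — melting point high NO; turns litmus red NO; effervesces with carbonate yes; UV-active NO; gives precipitate with silver nitrate yes
(F) compound kappa — melting point high NO; turns litmus red yes; effervesces with carbonate yes; UV-active yes; gives precipitate with silver nitrate yes
No candidate is consistent with all observations.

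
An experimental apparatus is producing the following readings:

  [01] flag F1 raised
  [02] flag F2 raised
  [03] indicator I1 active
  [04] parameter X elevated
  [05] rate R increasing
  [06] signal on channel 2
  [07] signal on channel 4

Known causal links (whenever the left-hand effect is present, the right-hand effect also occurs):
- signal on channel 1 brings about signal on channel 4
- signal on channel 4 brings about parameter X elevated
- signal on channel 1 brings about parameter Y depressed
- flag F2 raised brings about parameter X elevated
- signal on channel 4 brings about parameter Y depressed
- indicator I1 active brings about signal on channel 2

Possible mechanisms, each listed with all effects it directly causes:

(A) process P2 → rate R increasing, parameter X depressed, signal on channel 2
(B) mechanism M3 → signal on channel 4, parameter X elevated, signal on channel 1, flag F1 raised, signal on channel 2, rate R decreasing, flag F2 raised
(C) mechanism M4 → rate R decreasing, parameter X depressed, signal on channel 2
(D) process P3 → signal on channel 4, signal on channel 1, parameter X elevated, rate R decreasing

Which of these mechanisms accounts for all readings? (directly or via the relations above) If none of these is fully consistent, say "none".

Checking each candidate against the observations:
(A) process P2 — fails on flag F1 raised, flag F2 raised, indicator I1 active, parameter X elevated, signal on channel 4 (predicts parameter X depressed, not parameter X elevated)
(B) mechanism M3 — fails on indicator I1 active, rate R increasing (predicts rate R decreasing, not rate R increasing)
(C) mechanism M4 — fails on flag F1 raised, flag F2 raised, indicator I1 active, parameter X elevated, rate R increasing, signal on channel 4 (predicts parameter X depressed, not parameter X elevated; predicts rate R decreasing, not rate R increasing)
(D) process P3 — flag F1 raised NO; flag F2 raised NO; indicator I1 active NO; parameter X elevated yes; rate R increasing NO; signal on channel 2 NO; signal on channel 4 yes
Every candidate fails on at least one observation.

none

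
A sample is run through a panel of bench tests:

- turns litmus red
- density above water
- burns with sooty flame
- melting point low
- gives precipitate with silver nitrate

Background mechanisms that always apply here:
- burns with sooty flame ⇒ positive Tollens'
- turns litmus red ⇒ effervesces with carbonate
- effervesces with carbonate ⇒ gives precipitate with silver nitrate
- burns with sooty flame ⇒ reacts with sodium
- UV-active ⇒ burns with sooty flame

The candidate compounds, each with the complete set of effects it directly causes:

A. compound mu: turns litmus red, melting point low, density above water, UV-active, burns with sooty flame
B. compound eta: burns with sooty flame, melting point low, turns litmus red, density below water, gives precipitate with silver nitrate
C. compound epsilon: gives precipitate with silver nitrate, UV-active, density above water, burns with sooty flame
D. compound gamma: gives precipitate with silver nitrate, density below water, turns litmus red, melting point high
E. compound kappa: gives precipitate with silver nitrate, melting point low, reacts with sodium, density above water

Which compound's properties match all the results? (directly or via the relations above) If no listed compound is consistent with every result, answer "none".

A

Checking each candidate against the observations:
(A) compound mu — turns litmus red match; density above water match; burns with sooty flame match; melting point low match; gives precipitate with silver nitrate match (through turns litmus red → effervesces with carbonate → gives precipitate with silver nitrate)
(B) compound eta — fails on density above water (predicts density below water, not density above water)
(C) compound epsilon — does not account for turns litmus red, melting point low
(D) compound gamma — fails on density above water, burns with sooty flame, melting point low (predicts density below water, not density above water; predicts melting point high, not melting point low)
(E) compound kappa — turns litmus red miss; density above water match; burns with sooty flame miss; melting point low match; gives precipitate with silver nitrate match
(A) is the only candidate with no mismatches.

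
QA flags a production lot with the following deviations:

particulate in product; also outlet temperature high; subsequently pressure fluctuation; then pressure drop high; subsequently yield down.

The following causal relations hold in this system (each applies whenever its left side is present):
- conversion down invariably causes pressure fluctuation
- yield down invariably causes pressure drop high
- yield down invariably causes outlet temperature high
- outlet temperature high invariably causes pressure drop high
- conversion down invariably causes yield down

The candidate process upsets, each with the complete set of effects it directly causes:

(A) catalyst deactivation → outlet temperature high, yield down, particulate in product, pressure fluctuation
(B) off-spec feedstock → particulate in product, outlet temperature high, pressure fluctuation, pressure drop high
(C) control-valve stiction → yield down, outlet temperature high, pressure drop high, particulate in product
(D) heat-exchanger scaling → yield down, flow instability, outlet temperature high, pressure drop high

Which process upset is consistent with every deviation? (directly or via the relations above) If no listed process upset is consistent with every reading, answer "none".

Testing each hypothesis:
(A) catalyst deactivation — accounts for every observation (pressure drop high through yield down → pressure drop high)
(B) off-spec feedstock — does not account for yield down
(C) control-valve stiction — does not account for pressure fluctuation
(D) heat-exchanger scaling — particulate in product -; outlet temperature high +; pressure fluctuation -; pressure drop high +; yield down +
(A) alone accounts for all the evidence.

A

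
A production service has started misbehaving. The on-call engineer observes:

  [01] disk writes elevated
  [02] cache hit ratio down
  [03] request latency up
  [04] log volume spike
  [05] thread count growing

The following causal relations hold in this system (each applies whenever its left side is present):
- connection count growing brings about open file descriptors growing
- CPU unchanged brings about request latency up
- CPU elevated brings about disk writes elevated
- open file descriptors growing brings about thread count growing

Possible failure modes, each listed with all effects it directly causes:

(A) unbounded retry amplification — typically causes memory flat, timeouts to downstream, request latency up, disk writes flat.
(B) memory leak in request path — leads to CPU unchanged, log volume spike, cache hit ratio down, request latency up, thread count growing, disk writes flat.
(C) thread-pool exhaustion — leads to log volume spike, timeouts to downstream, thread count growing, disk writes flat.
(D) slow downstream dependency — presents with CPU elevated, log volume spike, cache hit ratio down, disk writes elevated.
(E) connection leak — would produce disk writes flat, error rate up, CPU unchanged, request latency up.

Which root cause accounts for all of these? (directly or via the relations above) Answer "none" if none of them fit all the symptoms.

none

Checking each candidate against the observations:
(A) unbounded retry amplification — disk writes elevated -; cache hit ratio down -; request latency up +; log volume spike -; thread count growing -
(B) memory leak in request path — fails on disk writes elevated (predicts disk writes flat, not disk writes elevated)
(C) thread-pool exhaustion — fails on disk writes elevated, cache hit ratio down, request latency up (predicts disk writes flat, not disk writes elevated)
(D) slow downstream dependency — does not account for request latency up, thread count growing
(E) connection leak — fails on disk writes elevated, cache hit ratio down, log volume spike, thread count growing (predicts disk writes flat, not disk writes elevated)
No candidate is consistent with all observations.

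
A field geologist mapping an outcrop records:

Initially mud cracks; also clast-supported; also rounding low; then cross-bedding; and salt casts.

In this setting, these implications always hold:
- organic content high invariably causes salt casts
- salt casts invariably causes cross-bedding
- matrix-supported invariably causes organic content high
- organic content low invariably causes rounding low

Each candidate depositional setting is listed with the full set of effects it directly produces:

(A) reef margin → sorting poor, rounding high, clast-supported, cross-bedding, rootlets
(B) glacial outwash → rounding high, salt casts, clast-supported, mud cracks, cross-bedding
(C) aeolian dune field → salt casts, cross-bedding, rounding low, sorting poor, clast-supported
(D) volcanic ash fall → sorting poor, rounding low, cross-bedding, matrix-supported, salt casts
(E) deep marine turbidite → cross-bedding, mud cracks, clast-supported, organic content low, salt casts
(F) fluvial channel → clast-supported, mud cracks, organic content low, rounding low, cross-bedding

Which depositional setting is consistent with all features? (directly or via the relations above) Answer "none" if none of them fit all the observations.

E

Testing each hypothesis:
(A) reef margin — mud cracks ✗; clast-supported ✓; rounding low ✗; cross-bedding ✓; salt casts ✗
(B) glacial outwash — mud cracks ✓; clast-supported ✓; rounding low ✗; cross-bedding ✓; salt casts ✓
(C) aeolian dune field — does not account for mud cracks
(D) volcanic ash fall — mud cracks ✗; clast-supported ✗; rounding low ✓; cross-bedding ✓; salt casts ✓
(E) deep marine turbidite — accounts for every observation (rounding low through organic content low → rounding low)
(F) fluvial channel — does not account for salt casts
Only (E) is consistent with every observation.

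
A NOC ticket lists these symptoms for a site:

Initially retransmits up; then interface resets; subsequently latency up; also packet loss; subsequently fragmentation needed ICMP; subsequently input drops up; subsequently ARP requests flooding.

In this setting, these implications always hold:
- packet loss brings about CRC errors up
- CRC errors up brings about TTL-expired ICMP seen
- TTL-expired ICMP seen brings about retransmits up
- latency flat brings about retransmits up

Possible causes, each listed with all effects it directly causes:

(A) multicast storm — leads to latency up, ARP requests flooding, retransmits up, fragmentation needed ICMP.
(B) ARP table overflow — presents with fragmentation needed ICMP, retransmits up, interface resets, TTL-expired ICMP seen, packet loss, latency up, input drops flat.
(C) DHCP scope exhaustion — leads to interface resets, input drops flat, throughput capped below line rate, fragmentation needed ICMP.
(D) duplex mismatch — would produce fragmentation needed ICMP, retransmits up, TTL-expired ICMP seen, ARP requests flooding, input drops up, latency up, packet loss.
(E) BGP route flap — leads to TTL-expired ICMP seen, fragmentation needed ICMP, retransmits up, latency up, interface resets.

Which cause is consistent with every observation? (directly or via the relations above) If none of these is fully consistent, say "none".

none

Checking each candidate against the observations:
(A) multicast storm — retransmits up ✓; interface resets ✗; latency up ✓; packet loss ✗; fragmentation needed ICMP ✓; input drops up ✗; ARP requests flooding ✓
(B) ARP table overflow — fails on input drops up, ARP requests flooding (predicts input drops flat, not input drops up)
(C) DHCP scope exhaustion — fails on retransmits up, latency up, packet loss, input drops up, ARP requests flooding (predicts input drops flat, not input drops up)
(D) duplex mismatch — retransmits up ✓; interface resets ✗; latency up ✓; packet loss ✓; fragmentation needed ICMP ✓; input drops up ✓; ARP requests flooding ✓
(E) BGP route flap — retransmits up ✓; interface resets ✓; latency up ✓; packet loss ✗; fragmentation needed ICMP ✓; input drops up ✗; ARP requests flooding ✗
None of the listed candidates fits everything.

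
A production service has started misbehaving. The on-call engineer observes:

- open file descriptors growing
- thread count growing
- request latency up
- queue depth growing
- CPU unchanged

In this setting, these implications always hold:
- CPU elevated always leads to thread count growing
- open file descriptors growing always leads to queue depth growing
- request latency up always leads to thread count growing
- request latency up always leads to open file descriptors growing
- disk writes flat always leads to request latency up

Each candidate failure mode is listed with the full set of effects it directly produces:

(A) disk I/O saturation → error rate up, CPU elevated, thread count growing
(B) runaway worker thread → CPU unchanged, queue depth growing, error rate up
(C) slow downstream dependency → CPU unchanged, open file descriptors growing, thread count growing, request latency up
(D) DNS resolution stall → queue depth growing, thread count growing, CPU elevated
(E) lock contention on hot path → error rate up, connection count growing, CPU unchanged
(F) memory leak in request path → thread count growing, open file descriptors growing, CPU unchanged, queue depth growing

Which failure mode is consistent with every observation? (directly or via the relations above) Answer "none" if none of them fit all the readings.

Checking each candidate against the observations:
(A) disk I/O saturation — open file descriptors growing ✗; thread count growing ✓; request latency up ✗; queue depth growing ✗; CPU unchanged ✗
(B) runaway worker thread — open file descriptors growing ✗; thread count growing ✗; request latency up ✗; queue depth growing ✓; CPU unchanged ✓
(C) slow downstream dependency — open file descriptors growing ✓; thread count growing ✓; request latency up ✓; queue depth growing ✓ (by open file descriptors growing → queue depth growing); CPU unchanged ✓
(D) DNS resolution stall — open file descriptors growing ✗; thread count growing ✓; request latency up ✗; queue depth growing ✓; CPU unchanged ✗
(E) lock contention on hot path — does not account for open file descriptors growing, thread count growing, request latency up, queue depth growing
(F) memory leak in request path — open file descriptors growing ✓; thread count growing ✓; request latency up ✗; queue depth growing ✓; CPU unchanged ✓
Only (C) is consistent with every observation.

C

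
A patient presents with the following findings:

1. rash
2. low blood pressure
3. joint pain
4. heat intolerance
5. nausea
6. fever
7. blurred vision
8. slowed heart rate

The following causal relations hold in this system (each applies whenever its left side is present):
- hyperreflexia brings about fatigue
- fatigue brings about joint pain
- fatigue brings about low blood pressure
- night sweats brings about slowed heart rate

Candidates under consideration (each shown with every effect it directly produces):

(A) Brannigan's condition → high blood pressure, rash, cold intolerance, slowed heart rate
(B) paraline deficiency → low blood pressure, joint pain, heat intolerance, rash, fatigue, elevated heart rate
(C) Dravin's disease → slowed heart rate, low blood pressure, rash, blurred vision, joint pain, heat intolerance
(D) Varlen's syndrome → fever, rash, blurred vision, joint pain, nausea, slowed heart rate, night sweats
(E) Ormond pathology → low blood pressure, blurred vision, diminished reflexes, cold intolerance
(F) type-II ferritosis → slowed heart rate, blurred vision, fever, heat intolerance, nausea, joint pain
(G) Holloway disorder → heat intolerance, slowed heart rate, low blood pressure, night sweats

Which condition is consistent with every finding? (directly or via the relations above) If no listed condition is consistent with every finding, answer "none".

Per-candidate check:
(A) Brannigan's condition — fails on low blood pressure, joint pain, heat intolerance, nausea, fever, blurred vision (predicts high blood pressure, not low blood pressure; predicts cold intolerance, not heat intolerance)
(B) paraline deficiency — fails on nausea, fever, blurred vision, slowed heart rate (predicts elevated heart rate, not slowed heart rate)
(C) Dravin's disease — rash match; low blood pressure match; joint pain match; heat intolerance match; nausea miss; fever miss; blurred vision match; slowed heart rate match
(D) Varlen's syndrome — rash match; low blood pressure miss; joint pain match; heat intolerance miss; nausea match; fever match; blurred vision match; slowed heart rate match
(E) Ormond pathology — rash miss; low blood pressure match; joint pain miss; heat intolerance miss; nausea miss; fever miss; blurred vision match; slowed heart rate miss
(F) type-II ferritosis — does not account for rash, low blood pressure
(G) Holloway disorder — rash miss; low blood pressure match; joint pain miss; heat intolerance match; nausea miss; fever miss; blurred vision miss; slowed heart rate match
No candidate is consistent with all observations.

none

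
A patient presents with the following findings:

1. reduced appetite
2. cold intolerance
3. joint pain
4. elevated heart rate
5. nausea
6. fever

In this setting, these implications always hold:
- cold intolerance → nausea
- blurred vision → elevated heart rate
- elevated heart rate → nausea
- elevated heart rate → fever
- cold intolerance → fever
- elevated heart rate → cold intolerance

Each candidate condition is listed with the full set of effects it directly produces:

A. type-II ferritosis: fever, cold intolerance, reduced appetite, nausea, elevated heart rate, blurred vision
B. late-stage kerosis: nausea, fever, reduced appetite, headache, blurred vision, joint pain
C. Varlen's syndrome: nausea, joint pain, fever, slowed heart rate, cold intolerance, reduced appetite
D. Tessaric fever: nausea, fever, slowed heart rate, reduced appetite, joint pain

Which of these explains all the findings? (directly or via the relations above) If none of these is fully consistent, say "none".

B

Checking each candidate against the observations:
(A) type-II ferritosis — does not account for joint pain
(B) late-stage kerosis — accounts for every observation (cold intolerance by blurred vision → elevated heart rate → cold intolerance)
(C) Varlen's syndrome — reduced appetite ✓; cold intolerance ✓; joint pain ✓; elevated heart rate ✗; nausea ✓; fever ✓
(D) Tessaric fever — reduced appetite ✓; cold intolerance ✗; joint pain ✓; elevated heart rate ✗; nausea ✓; fever ✓
Only (B) is consistent with every observation.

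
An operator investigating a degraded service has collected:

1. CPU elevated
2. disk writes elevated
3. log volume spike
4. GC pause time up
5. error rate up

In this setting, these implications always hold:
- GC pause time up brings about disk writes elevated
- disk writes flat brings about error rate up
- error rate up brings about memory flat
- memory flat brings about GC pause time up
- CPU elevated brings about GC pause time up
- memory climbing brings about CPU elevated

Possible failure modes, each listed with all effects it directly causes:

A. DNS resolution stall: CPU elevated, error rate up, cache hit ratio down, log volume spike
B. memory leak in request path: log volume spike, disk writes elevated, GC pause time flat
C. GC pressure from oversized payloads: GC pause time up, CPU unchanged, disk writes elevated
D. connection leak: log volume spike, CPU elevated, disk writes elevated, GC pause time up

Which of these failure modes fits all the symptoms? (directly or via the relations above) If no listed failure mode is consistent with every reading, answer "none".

Testing each hypothesis:
(A) DNS resolution stall — CPU elevated +; disk writes elevated + (through CPU elevated → GC pause time up → disk writes elevated); log volume spike +; GC pause time up + (through CPU elevated → GC pause time up); error rate up +
(B) memory leak in request path — fails on CPU elevated, GC pause time up, error rate up (predicts GC pause time flat, not GC pause time up)
(C) GC pressure from oversized payloads — fails on CPU elevated, log volume spike, error rate up (predicts CPU unchanged, not CPU elevated)
(D) connection leak — CPU elevated +; disk writes elevated +; log volume spike +; GC pause time up +; error rate up -
(A) alone accounts for all the evidence.

A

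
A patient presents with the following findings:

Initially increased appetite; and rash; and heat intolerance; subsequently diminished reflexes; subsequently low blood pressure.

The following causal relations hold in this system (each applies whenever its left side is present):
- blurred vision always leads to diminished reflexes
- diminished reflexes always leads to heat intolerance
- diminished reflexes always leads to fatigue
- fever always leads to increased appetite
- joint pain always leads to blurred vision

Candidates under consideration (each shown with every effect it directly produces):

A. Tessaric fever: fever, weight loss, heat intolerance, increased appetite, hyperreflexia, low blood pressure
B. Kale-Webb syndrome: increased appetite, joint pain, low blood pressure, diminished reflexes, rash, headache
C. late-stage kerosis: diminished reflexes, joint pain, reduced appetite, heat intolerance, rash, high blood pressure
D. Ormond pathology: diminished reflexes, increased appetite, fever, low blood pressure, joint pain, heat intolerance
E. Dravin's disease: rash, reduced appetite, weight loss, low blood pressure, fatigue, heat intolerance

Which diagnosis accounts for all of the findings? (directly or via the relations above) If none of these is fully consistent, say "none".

Testing each hypothesis:
(A) Tessaric fever — increased appetite match; rash miss; heat intolerance match; diminished reflexes miss; low blood pressure match
(B) Kale-Webb syndrome — accounts for every observation (heat intolerance via diminished reflexes → heat intolerance)
(C) late-stage kerosis — fails on increased appetite, low blood pressure (predicts reduced appetite, not increased appetite; predicts high blood pressure, not low blood pressure)
(D) Ormond pathology — increased appetite match; rash miss; heat intolerance match; diminished reflexes match; low blood pressure match
(E) Dravin's disease — increased appetite miss; rash match; heat intolerance match; diminished reflexes miss; low blood pressure match
(B) alone accounts for all the evidence.

B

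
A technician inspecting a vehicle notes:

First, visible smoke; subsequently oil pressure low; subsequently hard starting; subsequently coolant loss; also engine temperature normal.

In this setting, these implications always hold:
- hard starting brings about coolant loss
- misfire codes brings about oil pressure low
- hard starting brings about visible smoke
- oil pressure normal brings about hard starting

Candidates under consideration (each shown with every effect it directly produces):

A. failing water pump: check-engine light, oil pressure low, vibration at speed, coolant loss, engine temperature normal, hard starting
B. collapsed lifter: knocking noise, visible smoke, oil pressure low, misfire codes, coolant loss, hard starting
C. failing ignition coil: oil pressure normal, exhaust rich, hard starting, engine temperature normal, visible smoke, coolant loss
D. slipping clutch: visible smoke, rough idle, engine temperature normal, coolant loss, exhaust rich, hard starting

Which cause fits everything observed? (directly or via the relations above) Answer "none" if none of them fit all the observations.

A

Checking each candidate against the observations:
(A) failing water pump — visible smoke match (through hard starting → visible smoke); oil pressure low match; hard starting match; coolant loss match; engine temperature normal match
(B) collapsed lifter — does not account for engine temperature normal
(C) failing ignition coil — visible smoke match; oil pressure low miss; hard starting match; coolant loss match; engine temperature normal match
(D) slipping clutch — visible smoke match; oil pressure low miss; hard starting match; coolant loss match; engine temperature normal match
(A) is the only candidate with no mismatches.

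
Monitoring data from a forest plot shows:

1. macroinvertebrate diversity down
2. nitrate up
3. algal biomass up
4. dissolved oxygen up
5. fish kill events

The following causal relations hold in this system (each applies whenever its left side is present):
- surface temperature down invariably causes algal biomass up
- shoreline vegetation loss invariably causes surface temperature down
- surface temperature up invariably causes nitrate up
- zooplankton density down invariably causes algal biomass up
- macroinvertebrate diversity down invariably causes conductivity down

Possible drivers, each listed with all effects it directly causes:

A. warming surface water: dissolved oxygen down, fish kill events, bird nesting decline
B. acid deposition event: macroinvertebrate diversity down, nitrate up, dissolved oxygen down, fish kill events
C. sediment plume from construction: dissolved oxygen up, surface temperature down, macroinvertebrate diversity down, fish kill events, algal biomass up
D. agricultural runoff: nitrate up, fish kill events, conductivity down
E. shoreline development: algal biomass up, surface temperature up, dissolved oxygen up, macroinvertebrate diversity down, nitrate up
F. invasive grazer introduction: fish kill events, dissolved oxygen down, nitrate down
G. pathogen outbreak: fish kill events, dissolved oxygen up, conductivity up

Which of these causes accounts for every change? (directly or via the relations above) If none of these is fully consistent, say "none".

none

Per-candidate check:
(A) warming surface water — fails on macroinvertebrate diversity down, nitrate up, algal biomass up, dissolved oxygen up (predicts dissolved oxygen down, not dissolved oxygen up)
(B) acid deposition event — fails on algal biomass up, dissolved oxygen up (predicts dissolved oxygen down, not dissolved oxygen up)
(C) sediment plume from construction — macroinvertebrate diversity down yes; nitrate up NO; algal biomass up yes; dissolved oxygen up yes; fish kill events yes
(D) agricultural runoff — does not account for macroinvertebrate diversity down, algal biomass up, dissolved oxygen up
(E) shoreline development — macroinvertebrate diversity down yes; nitrate up yes; algal biomass up yes; dissolved oxygen up yes; fish kill events NO
(F) invasive grazer introduction — fails on macroinvertebrate diversity down, nitrate up, algal biomass up, dissolved oxygen up (predicts nitrate down, not nitrate up; predicts dissolved oxygen down, not dissolved oxygen up)
(G) pathogen outbreak — does not account for macroinvertebrate diversity down, nitrate up, algal biomass up
No candidate is consistent with all observations.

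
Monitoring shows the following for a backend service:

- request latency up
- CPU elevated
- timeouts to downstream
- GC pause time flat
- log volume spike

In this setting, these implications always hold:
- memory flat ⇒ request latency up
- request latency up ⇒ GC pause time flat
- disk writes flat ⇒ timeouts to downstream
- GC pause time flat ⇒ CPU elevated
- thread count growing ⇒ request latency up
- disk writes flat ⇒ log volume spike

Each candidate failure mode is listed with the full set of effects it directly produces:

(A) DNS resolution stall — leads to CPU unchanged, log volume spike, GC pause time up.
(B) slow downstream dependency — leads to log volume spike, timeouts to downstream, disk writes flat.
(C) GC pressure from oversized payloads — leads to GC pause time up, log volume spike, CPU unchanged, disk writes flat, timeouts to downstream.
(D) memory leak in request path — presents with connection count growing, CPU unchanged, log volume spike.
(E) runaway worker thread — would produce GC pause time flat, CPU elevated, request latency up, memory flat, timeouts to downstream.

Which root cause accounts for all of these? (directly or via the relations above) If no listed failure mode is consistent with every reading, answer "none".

none

Per-candidate check:
(A) DNS resolution stall — request latency up NO; CPU elevated NO; timeouts to downstream NO; GC pause time flat NO; log volume spike yes
(B) slow downstream dependency — does not account for request latency up, CPU elevated, GC pause time flat
(C) GC pressure from oversized payloads — fails on request latency up, CPU elevated, GC pause time flat (predicts CPU unchanged, not CPU elevated; predicts GC pause time up, not GC pause time flat)
(D) memory leak in request path — request latency up NO; CPU elevated NO; timeouts to downstream NO; GC pause time flat NO; log volume spike yes
(E) runaway worker thread — does not account for log volume spike
No candidate is consistent with all observations.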